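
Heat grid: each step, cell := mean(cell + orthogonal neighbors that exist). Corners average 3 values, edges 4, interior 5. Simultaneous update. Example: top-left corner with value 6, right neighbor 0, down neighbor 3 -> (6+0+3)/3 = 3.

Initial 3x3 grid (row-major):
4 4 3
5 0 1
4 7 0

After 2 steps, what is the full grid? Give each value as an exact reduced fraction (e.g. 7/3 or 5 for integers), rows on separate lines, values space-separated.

After step 1:
  13/3 11/4 8/3
  13/4 17/5 1
  16/3 11/4 8/3
After step 2:
  31/9 263/80 77/36
  979/240 263/100 73/30
  34/9 283/80 77/36

Answer: 31/9 263/80 77/36
979/240 263/100 73/30
34/9 283/80 77/36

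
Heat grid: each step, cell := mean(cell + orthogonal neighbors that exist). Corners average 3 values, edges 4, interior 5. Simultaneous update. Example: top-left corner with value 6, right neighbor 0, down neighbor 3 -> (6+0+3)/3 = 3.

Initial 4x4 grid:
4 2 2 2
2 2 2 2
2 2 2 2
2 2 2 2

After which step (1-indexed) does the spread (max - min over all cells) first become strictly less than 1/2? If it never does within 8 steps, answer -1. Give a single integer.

Step 1: max=8/3, min=2, spread=2/3
Step 2: max=23/9, min=2, spread=5/9
Step 3: max=257/108, min=2, spread=41/108
  -> spread < 1/2 first at step 3
Step 4: max=7523/3240, min=2, spread=1043/3240
Step 5: max=219953/97200, min=2, spread=25553/97200
Step 6: max=6503459/2916000, min=18079/9000, spread=645863/2916000
Step 7: max=192601691/87480000, min=120971/60000, spread=16225973/87480000
Step 8: max=5726277983/2624400000, min=54701/27000, spread=409340783/2624400000

Answer: 3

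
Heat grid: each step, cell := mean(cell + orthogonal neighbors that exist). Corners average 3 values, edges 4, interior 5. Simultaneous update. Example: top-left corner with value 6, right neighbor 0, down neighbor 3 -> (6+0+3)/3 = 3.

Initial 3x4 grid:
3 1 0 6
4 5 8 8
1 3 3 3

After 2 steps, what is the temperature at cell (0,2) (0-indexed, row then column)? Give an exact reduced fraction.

Answer: 58/15

Derivation:
Step 1: cell (0,2) = 15/4
Step 2: cell (0,2) = 58/15
Full grid after step 2:
  49/18 193/60 58/15 44/9
  767/240 7/2 93/20 1223/240
  107/36 847/240 1003/240 91/18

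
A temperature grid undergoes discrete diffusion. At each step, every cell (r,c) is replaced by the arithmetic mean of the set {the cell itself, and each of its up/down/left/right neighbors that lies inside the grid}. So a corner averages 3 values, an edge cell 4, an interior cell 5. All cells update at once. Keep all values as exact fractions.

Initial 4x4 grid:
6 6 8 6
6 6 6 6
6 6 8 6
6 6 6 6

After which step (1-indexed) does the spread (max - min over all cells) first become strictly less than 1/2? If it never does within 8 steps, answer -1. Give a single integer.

Step 1: max=34/5, min=6, spread=4/5
Step 2: max=397/60, min=6, spread=37/60
Step 3: max=7019/1080, min=1213/200, spread=293/675
  -> spread < 1/2 first at step 3
Step 4: max=138859/21600, min=21991/3600, spread=6913/21600
Step 5: max=1248967/194400, min=123001/20000, spread=333733/1215000
Step 6: max=186353009/29160000, min=19982383/3240000, spread=3255781/14580000
Step 7: max=5580711299/874800000, min=601776733/97200000, spread=82360351/437400000
Step 8: max=166929022841/26244000000, min=18086651911/2916000000, spread=2074577821/13122000000

Answer: 3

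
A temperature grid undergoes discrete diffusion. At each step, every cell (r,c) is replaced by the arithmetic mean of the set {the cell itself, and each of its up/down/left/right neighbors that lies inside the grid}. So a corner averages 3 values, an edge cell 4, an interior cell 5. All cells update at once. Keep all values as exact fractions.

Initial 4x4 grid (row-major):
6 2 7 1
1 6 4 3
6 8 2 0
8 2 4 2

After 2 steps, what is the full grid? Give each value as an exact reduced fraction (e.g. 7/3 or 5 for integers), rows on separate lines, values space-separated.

Answer: 13/3 319/80 1009/240 55/18
177/40 117/25 177/50 709/240
619/120 477/100 341/100 187/80
199/36 68/15 17/5 25/12

Derivation:
After step 1:
  3 21/4 7/2 11/3
  19/4 21/5 22/5 2
  23/4 24/5 18/5 7/4
  16/3 11/2 5/2 2
After step 2:
  13/3 319/80 1009/240 55/18
  177/40 117/25 177/50 709/240
  619/120 477/100 341/100 187/80
  199/36 68/15 17/5 25/12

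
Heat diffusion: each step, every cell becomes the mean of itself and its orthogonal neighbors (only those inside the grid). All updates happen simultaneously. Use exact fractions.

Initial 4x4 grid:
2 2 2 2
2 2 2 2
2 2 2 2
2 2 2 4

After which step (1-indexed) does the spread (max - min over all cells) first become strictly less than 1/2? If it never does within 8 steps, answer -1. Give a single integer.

Step 1: max=8/3, min=2, spread=2/3
Step 2: max=23/9, min=2, spread=5/9
Step 3: max=257/108, min=2, spread=41/108
  -> spread < 1/2 first at step 3
Step 4: max=7523/3240, min=2, spread=1043/3240
Step 5: max=219953/97200, min=2, spread=25553/97200
Step 6: max=6503459/2916000, min=18079/9000, spread=645863/2916000
Step 7: max=192601691/87480000, min=120971/60000, spread=16225973/87480000
Step 8: max=5726277983/2624400000, min=54701/27000, spread=409340783/2624400000

Answer: 3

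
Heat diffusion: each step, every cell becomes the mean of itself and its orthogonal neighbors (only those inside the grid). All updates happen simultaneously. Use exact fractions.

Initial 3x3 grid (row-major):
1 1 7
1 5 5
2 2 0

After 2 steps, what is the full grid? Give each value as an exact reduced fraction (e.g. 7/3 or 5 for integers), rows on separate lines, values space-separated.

After step 1:
  1 7/2 13/3
  9/4 14/5 17/4
  5/3 9/4 7/3
After step 2:
  9/4 349/120 145/36
  463/240 301/100 823/240
  37/18 181/80 53/18

Answer: 9/4 349/120 145/36
463/240 301/100 823/240
37/18 181/80 53/18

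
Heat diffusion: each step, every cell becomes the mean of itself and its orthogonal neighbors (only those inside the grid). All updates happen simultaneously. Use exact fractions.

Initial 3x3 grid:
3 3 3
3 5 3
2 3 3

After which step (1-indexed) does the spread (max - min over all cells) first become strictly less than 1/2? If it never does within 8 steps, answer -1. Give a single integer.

Answer: 2

Derivation:
Step 1: max=7/2, min=8/3, spread=5/6
Step 2: max=169/50, min=55/18, spread=73/225
  -> spread < 1/2 first at step 2
Step 3: max=7913/2400, min=3317/1080, spread=4877/21600
Step 4: max=35479/10800, min=204199/64800, spread=347/2592
Step 5: max=2107163/648000, min=12277853/3888000, spread=2921/31104
Step 6: max=126249811/38880000, min=742116991/233280000, spread=24611/373248
Step 7: max=7544037167/2332800000, min=44616319877/13996800000, spread=207329/4478976
Step 8: max=451940631199/139968000000, min=2684352615319/839808000000, spread=1746635/53747712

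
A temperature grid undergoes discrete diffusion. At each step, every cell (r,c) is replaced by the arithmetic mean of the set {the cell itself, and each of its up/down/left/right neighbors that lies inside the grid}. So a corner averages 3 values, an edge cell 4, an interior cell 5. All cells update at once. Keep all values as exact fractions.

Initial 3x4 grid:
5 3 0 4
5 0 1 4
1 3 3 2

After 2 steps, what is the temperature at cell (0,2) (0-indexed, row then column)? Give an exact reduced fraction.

Answer: 31/15

Derivation:
Step 1: cell (0,2) = 2
Step 2: cell (0,2) = 31/15
Full grid after step 2:
  109/36 161/60 31/15 89/36
  749/240 21/10 11/5 601/240
  5/2 47/20 43/20 8/3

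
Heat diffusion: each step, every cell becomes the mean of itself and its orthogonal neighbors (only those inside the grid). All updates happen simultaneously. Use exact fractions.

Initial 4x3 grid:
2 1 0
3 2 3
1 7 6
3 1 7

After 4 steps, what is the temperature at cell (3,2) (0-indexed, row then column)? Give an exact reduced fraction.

Answer: 265471/64800

Derivation:
Step 1: cell (3,2) = 14/3
Step 2: cell (3,2) = 179/36
Step 3: cell (3,2) = 2281/540
Step 4: cell (3,2) = 265471/64800
Full grid after step 4:
  93869/43200 2018123/864000 313207/129600
  31699/12000 979177/360000 82729/27000
  326051/108000 629951/180000 197713/54000
  221371/64800 1588339/432000 265471/64800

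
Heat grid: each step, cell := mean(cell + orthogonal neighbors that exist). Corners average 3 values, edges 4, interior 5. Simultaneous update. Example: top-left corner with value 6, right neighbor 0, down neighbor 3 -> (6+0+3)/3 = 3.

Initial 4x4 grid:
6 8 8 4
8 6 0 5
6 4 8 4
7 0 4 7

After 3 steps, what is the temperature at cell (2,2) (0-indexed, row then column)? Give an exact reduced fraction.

Step 1: cell (2,2) = 4
Step 2: cell (2,2) = 499/100
Step 3: cell (2,2) = 9319/2000
Full grid after step 3:
  13967/2160 11081/1800 9499/1800 11149/2160
  44129/7200 265/48 31423/6000 33931/7200
  7693/1440 30539/6000 9319/2000 11929/2400
  10553/2160 661/144 5707/1200 227/48

Answer: 9319/2000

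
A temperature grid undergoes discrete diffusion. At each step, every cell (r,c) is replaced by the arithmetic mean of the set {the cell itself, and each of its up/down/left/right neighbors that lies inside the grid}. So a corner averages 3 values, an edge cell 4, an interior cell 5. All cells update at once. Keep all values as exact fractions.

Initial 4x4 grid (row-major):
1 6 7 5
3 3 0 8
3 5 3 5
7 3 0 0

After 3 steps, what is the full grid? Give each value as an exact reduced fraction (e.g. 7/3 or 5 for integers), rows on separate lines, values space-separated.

After step 1:
  10/3 17/4 9/2 20/3
  5/2 17/5 21/5 9/2
  9/2 17/5 13/5 4
  13/3 15/4 3/2 5/3
After step 2:
  121/36 929/240 1177/240 47/9
  103/30 71/20 96/25 581/120
  221/60 353/100 157/50 383/120
  151/36 779/240 571/240 43/18
After step 3:
  7679/2160 5647/1440 32107/7200 10777/2160
  505/144 21869/6000 24331/6000 7693/1800
  13357/3600 20579/6000 19297/6000 6103/1800
  8009/2160 24029/7200 20077/7200 5731/2160

Answer: 7679/2160 5647/1440 32107/7200 10777/2160
505/144 21869/6000 24331/6000 7693/1800
13357/3600 20579/6000 19297/6000 6103/1800
8009/2160 24029/7200 20077/7200 5731/2160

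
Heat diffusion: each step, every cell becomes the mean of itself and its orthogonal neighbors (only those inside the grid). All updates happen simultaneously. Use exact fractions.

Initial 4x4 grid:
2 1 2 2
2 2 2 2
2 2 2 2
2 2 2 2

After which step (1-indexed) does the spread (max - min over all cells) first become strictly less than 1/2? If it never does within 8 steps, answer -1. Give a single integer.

Step 1: max=2, min=5/3, spread=1/3
  -> spread < 1/2 first at step 1
Step 2: max=2, min=209/120, spread=31/120
Step 3: max=2, min=1949/1080, spread=211/1080
Step 4: max=2, min=199157/108000, spread=16843/108000
Step 5: max=17921/9000, min=1805357/972000, spread=130111/972000
Step 6: max=1072841/540000, min=54677633/29160000, spread=3255781/29160000
Step 7: max=1068893/540000, min=1649246309/874800000, spread=82360351/874800000
Step 8: max=191893559/97200000, min=49736683109/26244000000, spread=2074577821/26244000000

Answer: 1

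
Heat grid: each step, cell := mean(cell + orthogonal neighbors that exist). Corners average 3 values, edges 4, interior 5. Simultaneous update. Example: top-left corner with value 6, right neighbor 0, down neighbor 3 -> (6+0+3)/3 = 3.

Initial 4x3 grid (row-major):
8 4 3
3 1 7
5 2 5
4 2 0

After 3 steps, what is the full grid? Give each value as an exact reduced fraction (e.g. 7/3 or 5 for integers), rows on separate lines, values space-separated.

After step 1:
  5 4 14/3
  17/4 17/5 4
  7/2 3 7/2
  11/3 2 7/3
After step 2:
  53/12 64/15 38/9
  323/80 373/100 467/120
  173/48 77/25 77/24
  55/18 11/4 47/18
After step 3:
  3053/720 3743/900 4457/1080
  9473/2400 22807/6000 13547/3600
  24799/7200 6549/2000 1439/450
  1355/432 3449/1200 617/216

Answer: 3053/720 3743/900 4457/1080
9473/2400 22807/6000 13547/3600
24799/7200 6549/2000 1439/450
1355/432 3449/1200 617/216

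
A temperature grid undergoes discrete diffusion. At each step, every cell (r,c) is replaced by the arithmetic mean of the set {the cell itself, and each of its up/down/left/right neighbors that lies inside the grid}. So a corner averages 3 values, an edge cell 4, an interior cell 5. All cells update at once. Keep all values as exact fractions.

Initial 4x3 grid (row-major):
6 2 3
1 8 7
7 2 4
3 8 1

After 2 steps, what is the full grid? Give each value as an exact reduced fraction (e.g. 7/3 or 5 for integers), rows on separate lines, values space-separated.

Answer: 53/12 63/16 19/4
63/16 511/100 17/4
411/80 401/100 287/60
17/4 589/120 34/9

Derivation:
After step 1:
  3 19/4 4
  11/2 4 11/2
  13/4 29/5 7/2
  6 7/2 13/3
After step 2:
  53/12 63/16 19/4
  63/16 511/100 17/4
  411/80 401/100 287/60
  17/4 589/120 34/9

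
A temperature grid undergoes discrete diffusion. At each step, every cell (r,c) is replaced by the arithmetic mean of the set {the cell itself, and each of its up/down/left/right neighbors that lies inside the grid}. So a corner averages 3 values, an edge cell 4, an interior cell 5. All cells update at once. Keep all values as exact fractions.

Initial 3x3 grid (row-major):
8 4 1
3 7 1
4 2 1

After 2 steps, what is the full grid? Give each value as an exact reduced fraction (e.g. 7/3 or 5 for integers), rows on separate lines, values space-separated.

Answer: 31/6 77/20 19/6
169/40 199/50 277/120
4 337/120 22/9

Derivation:
After step 1:
  5 5 2
  11/2 17/5 5/2
  3 7/2 4/3
After step 2:
  31/6 77/20 19/6
  169/40 199/50 277/120
  4 337/120 22/9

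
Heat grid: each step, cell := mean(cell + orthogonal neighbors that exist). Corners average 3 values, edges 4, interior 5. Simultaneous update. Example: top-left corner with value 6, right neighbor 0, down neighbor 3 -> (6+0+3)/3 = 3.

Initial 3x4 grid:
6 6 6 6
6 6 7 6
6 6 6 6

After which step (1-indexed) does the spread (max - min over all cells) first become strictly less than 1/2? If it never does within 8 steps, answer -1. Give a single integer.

Answer: 1

Derivation:
Step 1: max=25/4, min=6, spread=1/4
  -> spread < 1/2 first at step 1
Step 2: max=623/100, min=6, spread=23/100
Step 3: max=29611/4800, min=2413/400, spread=131/960
Step 4: max=265751/43200, min=43591/7200, spread=841/8640
Step 5: max=106222051/17280000, min=8733373/1440000, spread=56863/691200
Step 6: max=954654341/155520000, min=78749543/12960000, spread=386393/6220800
Step 7: max=381641723131/62208000000, min=31524358813/5184000000, spread=26795339/497664000
Step 8: max=22878695714129/3732480000000, min=1893326149667/311040000000, spread=254051069/5971968000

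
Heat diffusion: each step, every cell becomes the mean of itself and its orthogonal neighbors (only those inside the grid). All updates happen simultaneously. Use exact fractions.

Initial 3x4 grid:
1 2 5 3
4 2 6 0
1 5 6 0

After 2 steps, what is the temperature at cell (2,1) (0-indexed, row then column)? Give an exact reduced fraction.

Step 1: cell (2,1) = 7/2
Step 2: cell (2,1) = 893/240
Full grid after step 2:
  41/18 379/120 389/120 107/36
  43/15 78/25 181/50 643/240
  53/18 893/240 271/80 17/6

Answer: 893/240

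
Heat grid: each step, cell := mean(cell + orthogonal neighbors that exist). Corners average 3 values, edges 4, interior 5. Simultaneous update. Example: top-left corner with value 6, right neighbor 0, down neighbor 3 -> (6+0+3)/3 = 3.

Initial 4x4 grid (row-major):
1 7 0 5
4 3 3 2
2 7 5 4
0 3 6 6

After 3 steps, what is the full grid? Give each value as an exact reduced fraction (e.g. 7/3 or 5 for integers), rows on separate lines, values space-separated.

Answer: 2531/720 3929/1200 12427/3600 6641/2160
2581/800 7573/2000 20951/6000 26669/7200
24613/7200 21877/6000 25997/6000 30101/7200
1367/432 7057/1800 7889/1800 2047/432

Derivation:
After step 1:
  4 11/4 15/4 7/3
  5/2 24/5 13/5 7/2
  13/4 4 5 17/4
  5/3 4 5 16/3
After step 2:
  37/12 153/40 343/120 115/36
  291/80 333/100 393/100 761/240
  137/48 421/100 417/100 217/48
  107/36 11/3 29/6 175/36
After step 3:
  2531/720 3929/1200 12427/3600 6641/2160
  2581/800 7573/2000 20951/6000 26669/7200
  24613/7200 21877/6000 25997/6000 30101/7200
  1367/432 7057/1800 7889/1800 2047/432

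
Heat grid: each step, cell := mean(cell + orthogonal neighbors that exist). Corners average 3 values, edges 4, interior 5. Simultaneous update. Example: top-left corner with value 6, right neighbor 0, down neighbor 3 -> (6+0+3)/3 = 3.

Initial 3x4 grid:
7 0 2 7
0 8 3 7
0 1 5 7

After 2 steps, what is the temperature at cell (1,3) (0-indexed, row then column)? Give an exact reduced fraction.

Answer: 17/3

Derivation:
Step 1: cell (1,3) = 6
Step 2: cell (1,3) = 17/3
Full grid after step 2:
  31/9 719/240 211/48 43/9
  529/240 189/50 102/25 17/3
  91/36 307/120 113/24 49/9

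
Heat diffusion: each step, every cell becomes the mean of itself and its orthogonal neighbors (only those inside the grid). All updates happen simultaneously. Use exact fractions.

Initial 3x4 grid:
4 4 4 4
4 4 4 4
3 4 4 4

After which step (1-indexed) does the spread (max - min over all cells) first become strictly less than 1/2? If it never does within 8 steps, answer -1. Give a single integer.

Step 1: max=4, min=11/3, spread=1/3
  -> spread < 1/2 first at step 1
Step 2: max=4, min=67/18, spread=5/18
Step 3: max=4, min=823/216, spread=41/216
Step 4: max=4, min=99463/25920, spread=4217/25920
Step 5: max=28721/7200, min=6011651/1555200, spread=38417/311040
Step 6: max=573403/144000, min=362047789/93312000, spread=1903471/18662400
Step 7: max=17164241/4320000, min=21793890911/5598720000, spread=18038617/223948800
Step 8: max=1542273241/388800000, min=1310424617149/335923200000, spread=883978523/13436928000

Answer: 1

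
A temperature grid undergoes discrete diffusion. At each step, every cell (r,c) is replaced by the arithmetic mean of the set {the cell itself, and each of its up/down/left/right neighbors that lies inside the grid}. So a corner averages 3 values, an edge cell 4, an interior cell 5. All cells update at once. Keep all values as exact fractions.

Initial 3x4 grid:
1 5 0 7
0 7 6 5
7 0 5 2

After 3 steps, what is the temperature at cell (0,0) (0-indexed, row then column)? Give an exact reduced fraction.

Step 1: cell (0,0) = 2
Step 2: cell (0,0) = 3
Step 3: cell (0,0) = 1111/360
Full grid after step 3:
  1111/360 2883/800 3223/800 1039/240
  48679/14400 10753/3000 8327/2000 322/75
  7211/2160 13711/3600 1193/300 379/90

Answer: 1111/360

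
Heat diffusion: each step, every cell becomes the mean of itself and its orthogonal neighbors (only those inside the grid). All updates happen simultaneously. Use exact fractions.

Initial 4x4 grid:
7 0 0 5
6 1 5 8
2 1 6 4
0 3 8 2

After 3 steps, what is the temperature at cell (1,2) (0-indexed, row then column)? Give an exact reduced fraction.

Answer: 286/75

Derivation:
Step 1: cell (1,2) = 4
Step 2: cell (1,2) = 97/25
Step 3: cell (1,2) = 286/75
Full grid after step 3:
  6911/2160 706/225 3163/900 433/108
  22337/7200 19349/6000 286/75 7961/1800
  4061/1440 2393/750 24547/6000 8431/1800
  1429/540 4559/1440 29419/7200 10153/2160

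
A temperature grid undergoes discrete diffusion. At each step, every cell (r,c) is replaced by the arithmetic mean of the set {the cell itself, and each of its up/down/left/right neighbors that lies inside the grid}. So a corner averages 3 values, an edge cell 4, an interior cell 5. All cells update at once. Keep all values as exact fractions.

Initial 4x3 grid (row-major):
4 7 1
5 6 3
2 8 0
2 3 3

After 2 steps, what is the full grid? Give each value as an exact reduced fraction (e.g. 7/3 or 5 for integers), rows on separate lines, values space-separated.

Answer: 169/36 193/40 32/9
589/120 417/100 58/15
439/120 427/100 59/20
127/36 91/30 19/6

Derivation:
After step 1:
  16/3 9/2 11/3
  17/4 29/5 5/2
  17/4 19/5 7/2
  7/3 4 2
After step 2:
  169/36 193/40 32/9
  589/120 417/100 58/15
  439/120 427/100 59/20
  127/36 91/30 19/6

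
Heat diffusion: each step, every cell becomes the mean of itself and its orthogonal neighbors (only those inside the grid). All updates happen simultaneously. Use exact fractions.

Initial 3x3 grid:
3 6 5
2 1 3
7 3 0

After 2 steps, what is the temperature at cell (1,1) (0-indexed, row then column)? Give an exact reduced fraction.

Answer: 3

Derivation:
Step 1: cell (1,1) = 3
Step 2: cell (1,1) = 3
Full grid after step 2:
  32/9 181/48 32/9
  167/48 3 143/48
  10/3 47/16 7/3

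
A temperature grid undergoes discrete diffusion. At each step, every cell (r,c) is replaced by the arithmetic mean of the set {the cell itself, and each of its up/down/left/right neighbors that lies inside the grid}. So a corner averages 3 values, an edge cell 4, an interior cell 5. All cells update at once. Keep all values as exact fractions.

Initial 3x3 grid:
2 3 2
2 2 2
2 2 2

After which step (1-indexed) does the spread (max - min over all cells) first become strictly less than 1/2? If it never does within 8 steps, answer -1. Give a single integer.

Answer: 1

Derivation:
Step 1: max=7/3, min=2, spread=1/3
  -> spread < 1/2 first at step 1
Step 2: max=547/240, min=2, spread=67/240
Step 3: max=4757/2160, min=407/200, spread=1807/10800
Step 4: max=1885963/864000, min=11161/5400, spread=33401/288000
Step 5: max=16781933/7776000, min=1123391/540000, spread=3025513/38880000
Step 6: max=6685726867/3110400000, min=60355949/28800000, spread=53531/995328
Step 7: max=399280925849/186624000000, min=16343116051/7776000000, spread=450953/11943936
Step 8: max=23903783560603/11197440000000, min=1967248610519/933120000000, spread=3799043/143327232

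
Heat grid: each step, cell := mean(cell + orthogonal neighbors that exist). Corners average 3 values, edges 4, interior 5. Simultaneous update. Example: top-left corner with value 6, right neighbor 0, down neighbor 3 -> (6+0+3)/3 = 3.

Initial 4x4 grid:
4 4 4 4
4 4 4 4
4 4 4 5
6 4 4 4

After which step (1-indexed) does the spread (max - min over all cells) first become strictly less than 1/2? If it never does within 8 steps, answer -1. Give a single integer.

Step 1: max=14/3, min=4, spread=2/3
Step 2: max=41/9, min=4, spread=5/9
Step 3: max=473/108, min=4, spread=41/108
  -> spread < 1/2 first at step 3
Step 4: max=70303/16200, min=36391/9000, spread=5999/20250
Step 5: max=2083141/486000, min=91259/22500, spread=559733/2430000
Step 6: max=31080473/7290000, min=13207021/3240000, spread=5458703/29160000
Step 7: max=370881107/87480000, min=5522527/1350000, spread=65106787/437400000
Step 8: max=866281627/205031250, min=59764480127/14580000000, spread=16539920137/131220000000

Answer: 3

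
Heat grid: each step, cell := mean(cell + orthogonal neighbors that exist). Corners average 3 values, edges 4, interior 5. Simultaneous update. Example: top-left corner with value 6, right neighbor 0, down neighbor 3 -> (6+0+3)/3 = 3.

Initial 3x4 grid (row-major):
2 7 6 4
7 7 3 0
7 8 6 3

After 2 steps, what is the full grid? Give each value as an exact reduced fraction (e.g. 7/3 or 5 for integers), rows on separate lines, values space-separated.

Answer: 199/36 667/120 547/120 65/18
1489/240 581/100 233/50 397/120
241/36 193/30 97/20 7/2

Derivation:
After step 1:
  16/3 11/2 5 10/3
  23/4 32/5 22/5 5/2
  22/3 7 5 3
After step 2:
  199/36 667/120 547/120 65/18
  1489/240 581/100 233/50 397/120
  241/36 193/30 97/20 7/2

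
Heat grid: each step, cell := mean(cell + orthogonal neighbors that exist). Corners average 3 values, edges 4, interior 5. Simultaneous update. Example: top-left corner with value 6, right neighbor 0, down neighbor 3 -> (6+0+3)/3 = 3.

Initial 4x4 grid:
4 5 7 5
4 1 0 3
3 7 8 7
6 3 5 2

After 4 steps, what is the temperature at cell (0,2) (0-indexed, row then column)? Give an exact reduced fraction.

Step 1: cell (0,2) = 17/4
Step 2: cell (0,2) = 173/40
Step 3: cell (0,2) = 5051/1200
Step 4: cell (0,2) = 151253/36000
Full grid after step 4:
  128203/32400 439507/108000 151253/36000 93197/21600
  220721/54000 371197/90000 258863/60000 105527/24000
  76907/18000 88707/20000 405407/90000 993919/216000
  3617/800 328453/72000 1018039/216000 152393/32400

Answer: 151253/36000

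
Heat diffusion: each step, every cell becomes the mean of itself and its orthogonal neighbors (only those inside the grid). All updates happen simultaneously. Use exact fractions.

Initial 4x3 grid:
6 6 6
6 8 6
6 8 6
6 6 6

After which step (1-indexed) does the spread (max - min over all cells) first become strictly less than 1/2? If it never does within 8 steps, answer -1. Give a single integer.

Step 1: max=34/5, min=6, spread=4/5
Step 2: max=331/50, min=253/40, spread=59/200
  -> spread < 1/2 first at step 2
Step 3: max=6493/1000, min=2293/360, spread=139/1125
Step 4: max=387787/60000, min=922853/144000, spread=39179/720000
Step 5: max=23205233/3600000, min=8323723/1296000, spread=377011/16200000
Step 6: max=1391060947/216000000, min=3332670893/518400000, spread=29376899/2592000000
Step 7: max=83425105673/12960000000, min=200062028887/31104000000, spread=791123641/155520000000
Step 8: max=5004552132907/777600000000, min=12006289510133/1866240000000, spread=23178044219/9331200000000

Answer: 2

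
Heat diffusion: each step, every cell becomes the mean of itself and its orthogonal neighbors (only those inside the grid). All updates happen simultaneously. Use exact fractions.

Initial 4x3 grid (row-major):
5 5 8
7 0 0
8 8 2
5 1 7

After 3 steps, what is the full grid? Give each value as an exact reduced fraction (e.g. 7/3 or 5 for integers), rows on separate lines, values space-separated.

After step 1:
  17/3 9/2 13/3
  5 4 5/2
  7 19/5 17/4
  14/3 21/4 10/3
After step 2:
  91/18 37/8 34/9
  65/12 99/25 181/48
  307/60 243/50 833/240
  203/36 341/80 77/18
After step 3:
  1087/216 10451/2400 1753/432
  8797/1800 9053/2000 26963/7200
  18929/3600 2167/500 29483/7200
  10813/2160 22847/4800 1081/270

Answer: 1087/216 10451/2400 1753/432
8797/1800 9053/2000 26963/7200
18929/3600 2167/500 29483/7200
10813/2160 22847/4800 1081/270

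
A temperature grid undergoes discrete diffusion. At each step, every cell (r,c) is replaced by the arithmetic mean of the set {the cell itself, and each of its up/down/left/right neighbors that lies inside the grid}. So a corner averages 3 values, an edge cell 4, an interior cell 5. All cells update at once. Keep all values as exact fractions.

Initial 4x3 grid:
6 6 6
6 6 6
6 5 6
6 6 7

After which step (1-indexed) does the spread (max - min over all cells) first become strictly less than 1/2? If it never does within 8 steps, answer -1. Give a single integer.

Answer: 2

Derivation:
Step 1: max=19/3, min=23/4, spread=7/12
Step 2: max=55/9, min=587/100, spread=217/900
  -> spread < 1/2 first at step 2
Step 3: max=818/135, min=14137/2400, spread=3647/21600
Step 4: max=97379/16200, min=47351/8000, spread=59729/648000
Step 5: max=5828431/972000, min=12815003/2160000, spread=1233593/19440000
Step 6: max=174422377/29160000, min=32061973/5400000, spread=3219307/72900000
Step 7: max=20909051011/3499200000, min=4620995183/777600000, spread=1833163/55987200
Step 8: max=1253363585549/209952000000, min=277402929997/46656000000, spread=80806409/3359232000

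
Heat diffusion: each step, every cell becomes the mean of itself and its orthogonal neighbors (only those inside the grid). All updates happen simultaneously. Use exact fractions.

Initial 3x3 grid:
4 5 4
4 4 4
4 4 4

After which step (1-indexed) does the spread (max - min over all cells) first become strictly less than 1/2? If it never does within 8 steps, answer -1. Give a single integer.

Answer: 1

Derivation:
Step 1: max=13/3, min=4, spread=1/3
  -> spread < 1/2 first at step 1
Step 2: max=1027/240, min=4, spread=67/240
Step 3: max=9077/2160, min=807/200, spread=1807/10800
Step 4: max=3613963/864000, min=21961/5400, spread=33401/288000
Step 5: max=32333933/7776000, min=2203391/540000, spread=3025513/38880000
Step 6: max=12906526867/3110400000, min=117955949/28800000, spread=53531/995328
Step 7: max=772528925849/186624000000, min=31895116051/7776000000, spread=450953/11943936
Step 8: max=46298663560603/11197440000000, min=3833488610519/933120000000, spread=3799043/143327232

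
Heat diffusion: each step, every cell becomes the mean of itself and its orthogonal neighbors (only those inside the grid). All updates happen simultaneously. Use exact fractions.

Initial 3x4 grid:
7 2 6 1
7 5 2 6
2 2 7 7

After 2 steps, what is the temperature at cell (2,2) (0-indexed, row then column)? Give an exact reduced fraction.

Step 1: cell (2,2) = 9/2
Step 2: cell (2,2) = 611/120
Full grid after step 2:
  187/36 1001/240 1037/240 133/36
  357/80 461/100 401/100 101/20
  155/36 473/120 611/120 91/18

Answer: 611/120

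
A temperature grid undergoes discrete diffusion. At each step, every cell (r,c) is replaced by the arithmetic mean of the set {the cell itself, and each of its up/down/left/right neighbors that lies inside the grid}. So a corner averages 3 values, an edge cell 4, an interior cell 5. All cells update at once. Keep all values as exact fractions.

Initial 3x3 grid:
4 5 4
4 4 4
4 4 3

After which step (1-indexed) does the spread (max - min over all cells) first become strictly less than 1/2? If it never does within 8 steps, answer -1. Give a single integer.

Step 1: max=13/3, min=11/3, spread=2/3
Step 2: max=1027/240, min=67/18, spread=401/720
Step 3: max=9077/2160, min=4181/1080, spread=143/432
  -> spread < 1/2 first at step 3
Step 4: max=535879/129600, min=252877/64800, spread=1205/5184
Step 5: max=31994813/7776000, min=15362969/3888000, spread=10151/62208
Step 6: max=1906102111/466560000, min=926326993/233280000, spread=85517/746496
Step 7: max=113968156517/27993600000, min=55858404821/13996800000, spread=720431/8957952
Step 8: max=6816061489399/1679616000000, min=3360614955637/839808000000, spread=6069221/107495424

Answer: 3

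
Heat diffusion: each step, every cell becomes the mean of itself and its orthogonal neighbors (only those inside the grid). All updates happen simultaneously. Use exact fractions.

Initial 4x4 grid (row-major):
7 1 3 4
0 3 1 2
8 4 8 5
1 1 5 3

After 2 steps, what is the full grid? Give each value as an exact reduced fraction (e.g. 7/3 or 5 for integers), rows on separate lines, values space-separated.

Answer: 32/9 613/240 243/80 11/4
733/240 18/5 301/100 139/40
953/240 86/25 431/100 493/120
28/9 227/60 239/60 157/36

Derivation:
After step 1:
  8/3 7/2 9/4 3
  9/2 9/5 17/5 3
  13/4 24/5 23/5 9/2
  10/3 11/4 17/4 13/3
After step 2:
  32/9 613/240 243/80 11/4
  733/240 18/5 301/100 139/40
  953/240 86/25 431/100 493/120
  28/9 227/60 239/60 157/36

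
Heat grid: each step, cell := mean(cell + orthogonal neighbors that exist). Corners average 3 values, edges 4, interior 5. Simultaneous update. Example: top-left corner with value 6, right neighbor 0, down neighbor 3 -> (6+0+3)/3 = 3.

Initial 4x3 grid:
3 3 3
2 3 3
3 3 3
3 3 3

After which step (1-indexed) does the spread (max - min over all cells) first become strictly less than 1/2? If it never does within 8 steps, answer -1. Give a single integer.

Step 1: max=3, min=8/3, spread=1/3
  -> spread < 1/2 first at step 1
Step 2: max=3, min=329/120, spread=31/120
Step 3: max=3, min=3029/1080, spread=211/1080
Step 4: max=5353/1800, min=307103/108000, spread=14077/108000
Step 5: max=320317/108000, min=2775593/972000, spread=5363/48600
Step 6: max=177131/60000, min=83739191/29160000, spread=93859/1166400
Step 7: max=286263533/97200000, min=5038525519/1749600000, spread=4568723/69984000
Step 8: max=8566381111/2916000000, min=303147564371/104976000000, spread=8387449/167961600

Answer: 1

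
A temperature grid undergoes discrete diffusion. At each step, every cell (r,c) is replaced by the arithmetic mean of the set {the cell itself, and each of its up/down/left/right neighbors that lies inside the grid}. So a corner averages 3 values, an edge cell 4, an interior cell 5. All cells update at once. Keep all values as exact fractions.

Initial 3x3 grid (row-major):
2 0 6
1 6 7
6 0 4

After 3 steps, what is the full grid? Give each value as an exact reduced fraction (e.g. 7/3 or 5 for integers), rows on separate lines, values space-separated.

Answer: 1951/720 25463/7200 8333/2160
45151/14400 5003/1500 6839/1600
6503/2160 2249/600 8503/2160

Derivation:
After step 1:
  1 7/2 13/3
  15/4 14/5 23/4
  7/3 4 11/3
After step 2:
  11/4 349/120 163/36
  593/240 99/25 331/80
  121/36 16/5 161/36
After step 3:
  1951/720 25463/7200 8333/2160
  45151/14400 5003/1500 6839/1600
  6503/2160 2249/600 8503/2160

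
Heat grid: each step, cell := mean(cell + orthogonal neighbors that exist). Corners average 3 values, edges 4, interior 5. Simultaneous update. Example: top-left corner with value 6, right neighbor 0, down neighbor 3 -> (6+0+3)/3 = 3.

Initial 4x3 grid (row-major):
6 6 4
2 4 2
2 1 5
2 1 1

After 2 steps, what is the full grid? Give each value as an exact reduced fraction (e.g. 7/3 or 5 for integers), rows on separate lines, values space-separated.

After step 1:
  14/3 5 4
  7/2 3 15/4
  7/4 13/5 9/4
  5/3 5/4 7/3
After step 2:
  79/18 25/6 17/4
  155/48 357/100 13/4
  571/240 217/100 41/15
  14/9 157/80 35/18

Answer: 79/18 25/6 17/4
155/48 357/100 13/4
571/240 217/100 41/15
14/9 157/80 35/18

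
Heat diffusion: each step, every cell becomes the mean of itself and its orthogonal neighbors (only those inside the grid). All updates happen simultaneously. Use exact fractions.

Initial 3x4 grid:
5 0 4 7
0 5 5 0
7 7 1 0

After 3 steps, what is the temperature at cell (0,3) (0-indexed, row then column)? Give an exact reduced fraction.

Step 1: cell (0,3) = 11/3
Step 2: cell (0,3) = 32/9
Step 3: cell (0,3) = 691/216
Full grid after step 3:
  7039/2160 12287/3600 3053/900 691/216
  54373/14400 5363/1500 6439/2000 579/200
  4397/1080 27799/7200 22499/7200 1093/432

Answer: 691/216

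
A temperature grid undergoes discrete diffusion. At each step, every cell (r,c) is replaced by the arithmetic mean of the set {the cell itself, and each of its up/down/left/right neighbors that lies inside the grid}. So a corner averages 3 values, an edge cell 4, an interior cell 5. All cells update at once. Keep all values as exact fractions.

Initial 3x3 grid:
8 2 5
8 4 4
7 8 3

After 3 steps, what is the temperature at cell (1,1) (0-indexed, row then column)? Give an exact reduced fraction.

Step 1: cell (1,1) = 26/5
Step 2: cell (1,1) = 131/25
Step 3: cell (1,1) = 8057/1500
Full grid after step 3:
  2057/360 72419/14400 9727/2160
  86819/14400 8057/1500 16811/3600
  13597/2160 40597/7200 1817/360

Answer: 8057/1500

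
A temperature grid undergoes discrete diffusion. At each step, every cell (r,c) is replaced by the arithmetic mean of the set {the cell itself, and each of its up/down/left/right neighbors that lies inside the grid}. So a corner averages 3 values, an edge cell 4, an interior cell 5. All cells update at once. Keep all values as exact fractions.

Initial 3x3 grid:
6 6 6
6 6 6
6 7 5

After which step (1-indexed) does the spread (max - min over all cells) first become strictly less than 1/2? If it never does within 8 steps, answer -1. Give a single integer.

Answer: 2

Derivation:
Step 1: max=19/3, min=23/4, spread=7/12
Step 2: max=92/15, min=71/12, spread=13/60
  -> spread < 1/2 first at step 2
Step 3: max=827/135, min=28573/4800, spread=7483/43200
Step 4: max=656221/108000, min=258143/43200, spread=21727/216000
Step 5: max=5899711/972000, min=34557319/5760000, spread=10906147/155520000
Step 6: max=706040059/116640000, min=933825287/155520000, spread=36295/746496
Step 7: max=10582115837/1749600000, min=56119437589/9331200000, spread=305773/8957952
Step 8: max=2537032579381/419904000000, min=3369293694383/559872000000, spread=2575951/107495424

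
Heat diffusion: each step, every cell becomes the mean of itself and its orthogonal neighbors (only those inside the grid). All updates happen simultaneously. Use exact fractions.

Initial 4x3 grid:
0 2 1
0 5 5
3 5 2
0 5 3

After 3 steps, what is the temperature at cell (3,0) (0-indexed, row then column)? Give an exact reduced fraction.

Step 1: cell (3,0) = 8/3
Step 2: cell (3,0) = 95/36
Step 3: cell (3,0) = 1241/432
Full grid after step 3:
  259/135 8377/3600 364/135
  2063/900 4103/1500 11177/3600
  4771/1800 6309/2000 12217/3600
  1241/432 15211/4800 1489/432

Answer: 1241/432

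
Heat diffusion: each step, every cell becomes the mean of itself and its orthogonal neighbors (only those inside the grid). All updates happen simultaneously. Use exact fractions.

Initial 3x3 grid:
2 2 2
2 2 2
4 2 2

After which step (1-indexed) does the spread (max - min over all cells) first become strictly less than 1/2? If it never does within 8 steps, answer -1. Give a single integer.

Answer: 3

Derivation:
Step 1: max=8/3, min=2, spread=2/3
Step 2: max=23/9, min=2, spread=5/9
Step 3: max=257/108, min=2, spread=41/108
  -> spread < 1/2 first at step 3
Step 4: max=15091/6480, min=371/180, spread=347/1296
Step 5: max=884537/388800, min=3757/1800, spread=2921/15552
Step 6: max=52484539/23328000, min=457483/216000, spread=24611/186624
Step 7: max=3118082033/1399680000, min=10376741/4860000, spread=207329/2239488
Step 8: max=185991552451/83980800000, min=557201599/259200000, spread=1746635/26873856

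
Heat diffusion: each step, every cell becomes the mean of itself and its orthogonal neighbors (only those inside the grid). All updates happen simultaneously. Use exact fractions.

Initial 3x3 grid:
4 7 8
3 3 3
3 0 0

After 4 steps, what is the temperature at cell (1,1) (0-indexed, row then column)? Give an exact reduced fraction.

Answer: 1223351/360000

Derivation:
Step 1: cell (1,1) = 16/5
Step 2: cell (1,1) = 339/100
Step 3: cell (1,1) = 20233/6000
Step 4: cell (1,1) = 1223351/360000
Full grid after step 4:
  517169/129600 1773149/432000 44287/10800
  2894923/864000 1223351/360000 493133/144000
  118423/43200 385133/144000 553/200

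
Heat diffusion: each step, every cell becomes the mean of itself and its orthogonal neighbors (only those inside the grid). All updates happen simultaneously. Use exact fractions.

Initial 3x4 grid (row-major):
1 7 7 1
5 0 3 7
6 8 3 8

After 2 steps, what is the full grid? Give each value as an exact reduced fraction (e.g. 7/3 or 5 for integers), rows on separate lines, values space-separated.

After step 1:
  13/3 15/4 9/2 5
  3 23/5 4 19/4
  19/3 17/4 11/2 6
After step 2:
  133/36 1031/240 69/16 19/4
  137/30 98/25 467/100 79/16
  163/36 1241/240 79/16 65/12

Answer: 133/36 1031/240 69/16 19/4
137/30 98/25 467/100 79/16
163/36 1241/240 79/16 65/12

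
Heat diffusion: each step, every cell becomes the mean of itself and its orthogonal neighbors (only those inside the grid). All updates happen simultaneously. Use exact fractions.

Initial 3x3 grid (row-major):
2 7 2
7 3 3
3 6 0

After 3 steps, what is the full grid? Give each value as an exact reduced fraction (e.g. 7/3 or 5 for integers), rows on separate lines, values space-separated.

Answer: 9797/2160 27647/7200 449/120
59819/14400 24703/6000 1931/600
9407/2160 6443/1800 69/20

Derivation:
After step 1:
  16/3 7/2 4
  15/4 26/5 2
  16/3 3 3
After step 2:
  151/36 541/120 19/6
  1177/240 349/100 71/20
  145/36 62/15 8/3
After step 3:
  9797/2160 27647/7200 449/120
  59819/14400 24703/6000 1931/600
  9407/2160 6443/1800 69/20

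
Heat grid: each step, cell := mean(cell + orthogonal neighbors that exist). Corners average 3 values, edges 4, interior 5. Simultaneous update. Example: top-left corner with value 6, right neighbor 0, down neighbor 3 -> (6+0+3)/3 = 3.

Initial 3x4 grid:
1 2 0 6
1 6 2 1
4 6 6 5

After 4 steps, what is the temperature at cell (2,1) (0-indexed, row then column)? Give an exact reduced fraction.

Answer: 815263/216000

Derivation:
Step 1: cell (2,1) = 11/2
Step 2: cell (2,1) = 1039/240
Step 3: cell (2,1) = 29029/7200
Step 4: cell (2,1) = 815263/216000
Full grid after step 4:
  177839/64800 602513/216000 627473/216000 48521/16200
  75787/24000 49367/15000 606629/180000 1453561/432000
  235639/64800 815263/216000 275741/72000 6769/1800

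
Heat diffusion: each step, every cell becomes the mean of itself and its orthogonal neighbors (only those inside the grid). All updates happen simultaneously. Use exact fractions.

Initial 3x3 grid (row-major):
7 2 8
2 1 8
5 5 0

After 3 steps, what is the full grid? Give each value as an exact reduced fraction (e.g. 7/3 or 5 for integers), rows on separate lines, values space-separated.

After step 1:
  11/3 9/2 6
  15/4 18/5 17/4
  4 11/4 13/3
After step 2:
  143/36 533/120 59/12
  901/240 377/100 1091/240
  7/2 881/240 34/9
After step 3:
  8761/2160 30781/7200 3337/720
  53987/14400 8073/2000 61237/14400
  437/120 52987/14400 2159/540

Answer: 8761/2160 30781/7200 3337/720
53987/14400 8073/2000 61237/14400
437/120 52987/14400 2159/540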